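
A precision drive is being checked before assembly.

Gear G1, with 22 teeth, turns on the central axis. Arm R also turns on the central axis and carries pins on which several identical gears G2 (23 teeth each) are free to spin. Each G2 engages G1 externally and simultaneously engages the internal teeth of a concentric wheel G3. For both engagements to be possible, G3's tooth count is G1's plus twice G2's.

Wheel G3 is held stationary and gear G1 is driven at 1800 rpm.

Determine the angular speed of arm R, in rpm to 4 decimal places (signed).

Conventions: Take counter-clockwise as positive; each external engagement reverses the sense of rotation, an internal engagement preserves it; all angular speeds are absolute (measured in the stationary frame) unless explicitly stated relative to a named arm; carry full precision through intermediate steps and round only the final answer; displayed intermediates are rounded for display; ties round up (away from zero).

class = planetary set [G3 = 22+2·23 = 68; Willis about the carrier]
normalise by the input: solve with ω_sun = 1, then scale by 1800 rpm
ring teeth: 22 + 2·23 = 68
22(ω_sun−ω_arm) = −68(ω_ring−ω_arm),  ω_ring = 0, ω_sun = 1
22(1−ω_arm) = −68(0−ω_arm)  ⇒  90·ω_arm = 22  ⇒  ω_arm = 11/45
scale: ω_arm = 11/45 × 1800 rpm = +440.0000 rpm

+440.0000 rpm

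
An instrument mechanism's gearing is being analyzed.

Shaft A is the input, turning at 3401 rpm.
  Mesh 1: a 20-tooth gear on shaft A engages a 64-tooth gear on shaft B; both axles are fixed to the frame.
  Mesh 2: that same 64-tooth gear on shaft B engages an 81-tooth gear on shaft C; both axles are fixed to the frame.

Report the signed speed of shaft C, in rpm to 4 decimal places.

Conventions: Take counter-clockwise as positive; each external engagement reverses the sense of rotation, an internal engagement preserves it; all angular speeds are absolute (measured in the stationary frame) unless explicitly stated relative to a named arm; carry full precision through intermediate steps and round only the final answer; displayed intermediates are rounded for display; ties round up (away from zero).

+839.7531 rpm

recognized (3 fixed axles, 2 meshes): fixed-axis compound train
mesh 1 [20T→64T]: ω = 3401.0000×20/64 = 1062.8125 rpm, sense flips to −
mesh 2 [64T→81T]: ω = 1062.8125×64/81 = 839.7531 rpm, sense flips to +
signed output speed = +839.7531 rpm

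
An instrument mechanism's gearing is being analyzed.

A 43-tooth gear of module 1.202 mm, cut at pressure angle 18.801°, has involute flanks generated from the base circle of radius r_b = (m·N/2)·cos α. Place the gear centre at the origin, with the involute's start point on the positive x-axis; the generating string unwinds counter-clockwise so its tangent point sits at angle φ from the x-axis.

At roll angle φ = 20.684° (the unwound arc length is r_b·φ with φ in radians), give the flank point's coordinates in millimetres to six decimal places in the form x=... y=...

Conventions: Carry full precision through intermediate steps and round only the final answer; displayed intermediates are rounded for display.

x=26.006676 y=0.378681

recognized (one wheel, involute flank): single-mesh tooth geometry, m = 1.202, N = 43
pitch radius r_p = m·N/2 = 1.202·43/2 = 25.843000
base radius r_b = r_p·cos α = 25.843000·cos 18.801° = 24.464111
roll angle φ = 20.684° = 0.36100390 rad
x = r_b·(cos φ + φ·sin φ) = 26.006676
y = r_b·(sin φ − φ·cos φ) = 0.378681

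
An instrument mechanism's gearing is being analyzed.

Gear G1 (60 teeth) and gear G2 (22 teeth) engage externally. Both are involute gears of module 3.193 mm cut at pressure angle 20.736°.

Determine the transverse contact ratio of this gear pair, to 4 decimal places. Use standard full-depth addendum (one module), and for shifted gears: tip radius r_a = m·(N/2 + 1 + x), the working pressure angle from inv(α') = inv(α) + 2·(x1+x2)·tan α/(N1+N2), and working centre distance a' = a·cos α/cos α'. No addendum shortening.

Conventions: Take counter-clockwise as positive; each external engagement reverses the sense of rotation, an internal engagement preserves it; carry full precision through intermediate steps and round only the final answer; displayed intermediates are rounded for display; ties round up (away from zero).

1.6493

class = single-mesh tooth geometry [involute pair 60T × 22T, m = 3.193]
base radii: r_b1 = 89.584892, r_b2 = 32.847794
tip radii: r_a1 = 98.983000, r_a2 = 38.316000
no profile shift: α' = α, a' = a
action lengths: √(r_a1²−r_b1²) = 42.097286, √(r_a2²−r_b2²) = 19.726589
base pitch p_b = π·m·cos α = 9.381308
CR = (42.097286 + 19.726589 − 130.913000·sin 20.73600°)/9.381308 = 1.649289
contact ratio ≈ 1.6493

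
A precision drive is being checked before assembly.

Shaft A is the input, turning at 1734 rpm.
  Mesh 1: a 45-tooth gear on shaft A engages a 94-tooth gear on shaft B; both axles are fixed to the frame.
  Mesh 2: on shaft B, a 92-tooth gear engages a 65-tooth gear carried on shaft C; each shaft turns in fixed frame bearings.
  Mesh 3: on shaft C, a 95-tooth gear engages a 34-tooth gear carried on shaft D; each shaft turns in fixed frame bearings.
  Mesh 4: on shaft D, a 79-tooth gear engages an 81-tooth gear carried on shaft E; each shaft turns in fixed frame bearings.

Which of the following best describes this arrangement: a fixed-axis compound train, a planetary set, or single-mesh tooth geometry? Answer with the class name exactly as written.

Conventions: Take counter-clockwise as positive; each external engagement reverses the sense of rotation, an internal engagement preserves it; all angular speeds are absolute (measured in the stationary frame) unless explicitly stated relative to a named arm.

4-mesh fixed-axis compound train (all bearings frame-fixed)
classification: fixed-axis compound train

fixed-axis compound train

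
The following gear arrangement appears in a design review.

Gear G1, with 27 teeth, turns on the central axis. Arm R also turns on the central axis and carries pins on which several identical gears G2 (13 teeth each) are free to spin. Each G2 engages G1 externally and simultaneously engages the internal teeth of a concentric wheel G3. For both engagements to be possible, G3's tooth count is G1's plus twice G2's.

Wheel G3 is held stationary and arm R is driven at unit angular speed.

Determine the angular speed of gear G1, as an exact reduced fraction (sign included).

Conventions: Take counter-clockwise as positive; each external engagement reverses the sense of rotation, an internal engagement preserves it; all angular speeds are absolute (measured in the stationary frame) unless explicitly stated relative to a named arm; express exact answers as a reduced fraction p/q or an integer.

80/27

topology: planetary set — G1 27T / G2 13T / G3 53T, arm = carrier (Willis)
ring teeth: 27 + 2·13 = 53
27(ω_sun−ω_arm) = −53(ω_ring−ω_arm),  ω_ring = 0, ω_arm = 1
ω_sun = 1 − (53/27)(0−1) = 80/27
exact speed ratio = 80/27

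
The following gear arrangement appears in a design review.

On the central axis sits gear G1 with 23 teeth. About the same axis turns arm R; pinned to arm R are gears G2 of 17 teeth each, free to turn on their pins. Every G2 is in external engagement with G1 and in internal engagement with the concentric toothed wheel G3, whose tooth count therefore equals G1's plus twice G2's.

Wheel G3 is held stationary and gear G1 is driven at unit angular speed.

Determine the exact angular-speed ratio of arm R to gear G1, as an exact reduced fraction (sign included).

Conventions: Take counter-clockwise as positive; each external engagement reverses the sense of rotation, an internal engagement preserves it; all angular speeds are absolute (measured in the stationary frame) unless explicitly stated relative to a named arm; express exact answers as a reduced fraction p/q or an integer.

topology: planetary set — G1 23T / G2 17T / G3 57T, arm = carrier (Willis)
ring teeth: 23 + 2·17 = 57
23(ω_sun−ω_arm) = −57(ω_ring−ω_arm),  ω_ring = 0, ω_sun = 1
23(1−ω_arm) = −57(0−ω_arm)  ⇒  80·ω_arm = 23  ⇒  ω_arm = 23/80
ω_out/ω_in = 23/80

23/80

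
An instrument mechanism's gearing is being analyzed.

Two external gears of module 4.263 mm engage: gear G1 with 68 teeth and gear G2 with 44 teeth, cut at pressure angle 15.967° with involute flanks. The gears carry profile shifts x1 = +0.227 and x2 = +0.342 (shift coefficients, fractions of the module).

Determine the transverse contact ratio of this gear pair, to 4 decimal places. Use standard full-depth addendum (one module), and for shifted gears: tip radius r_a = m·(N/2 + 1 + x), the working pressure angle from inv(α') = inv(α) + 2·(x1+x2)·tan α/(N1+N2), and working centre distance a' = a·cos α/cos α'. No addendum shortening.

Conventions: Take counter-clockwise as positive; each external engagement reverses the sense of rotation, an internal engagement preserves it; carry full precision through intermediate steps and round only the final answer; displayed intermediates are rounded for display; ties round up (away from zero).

topology: single-mesh involute geometry — m = 4.263, 68T/44T pair
base radii: r_b1 = 139.350180, r_b2 = 90.167764
tip radii: r_a1 = 150.172701, r_a2 = 99.506946
inv(α') = inv(15.967°) + 2·(+0.227+0.342)·tan α/(68+44) = 0.01035266  ⇒  α' = 17.77572°
a' = a·cos α / cos α' = 238.7280·cos 15.967°/cos 17.77572° = 241.024747
action lengths: √(r_a1²−r_b1²) = 55.976490, √(r_a2²−r_b2²) = 42.088083
base pitch p_b = π·m·cos α = 12.875927
CR = (55.976490 + 42.088083 − 241.024747·sin 17.77572°)/12.875927 = 1.901353
contact ratio ≈ 1.9014

1.9014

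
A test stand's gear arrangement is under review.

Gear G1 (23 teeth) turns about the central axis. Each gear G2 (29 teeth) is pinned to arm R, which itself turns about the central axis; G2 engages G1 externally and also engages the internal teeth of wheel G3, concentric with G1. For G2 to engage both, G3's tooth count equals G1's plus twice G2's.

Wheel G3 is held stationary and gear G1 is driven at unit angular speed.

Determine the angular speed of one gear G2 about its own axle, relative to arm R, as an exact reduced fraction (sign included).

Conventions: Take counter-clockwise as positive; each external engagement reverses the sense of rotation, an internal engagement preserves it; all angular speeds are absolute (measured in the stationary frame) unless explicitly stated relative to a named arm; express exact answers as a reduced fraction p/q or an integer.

-1863/3016

topology: planetary set — G1 23T / G2 29T / G3 81T, arm = carrier (Willis)
ring teeth: 23 + 2·29 = 81
23(ω_sun−ω_arm) = −81(ω_ring−ω_arm),  ω_ring = 0, ω_sun = 1
23(1−ω_arm) = −81(0−ω_arm)  ⇒  104·ω_arm = 23  ⇒  ω_arm = 23/104
sun–planet mesh: 23·(1−23/104) = −29·(ω_p−ω_arm)  ⇒  ω_p−ω_arm = -1863/3016
exact speed ratio = -1863/3016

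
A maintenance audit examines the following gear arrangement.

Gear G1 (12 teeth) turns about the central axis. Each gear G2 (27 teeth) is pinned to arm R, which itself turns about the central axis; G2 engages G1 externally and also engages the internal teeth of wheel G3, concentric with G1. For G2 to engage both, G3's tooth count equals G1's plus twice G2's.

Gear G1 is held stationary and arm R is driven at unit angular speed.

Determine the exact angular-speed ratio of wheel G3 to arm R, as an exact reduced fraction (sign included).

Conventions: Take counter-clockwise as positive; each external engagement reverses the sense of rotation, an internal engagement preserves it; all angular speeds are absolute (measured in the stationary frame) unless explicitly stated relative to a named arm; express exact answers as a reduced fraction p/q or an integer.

planetary set (12T centre, 27T on arm, 66T internal) — Willis relation
ring teeth: 12 + 2·27 = 66
12(ω_sun−ω_arm) = −66(ω_ring−ω_arm),  ω_sun = 0, ω_arm = 1
ω_ring = 1 − (12/66)(0−1) = 13/11
ω_out/ω_in = 13/11

13/11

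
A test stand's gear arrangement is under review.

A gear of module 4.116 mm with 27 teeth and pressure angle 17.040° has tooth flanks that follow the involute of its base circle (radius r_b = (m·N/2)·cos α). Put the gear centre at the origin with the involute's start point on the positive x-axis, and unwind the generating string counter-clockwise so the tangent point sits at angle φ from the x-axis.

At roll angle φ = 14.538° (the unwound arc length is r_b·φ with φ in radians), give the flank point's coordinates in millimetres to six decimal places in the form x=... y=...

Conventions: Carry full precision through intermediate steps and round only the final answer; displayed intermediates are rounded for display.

single-mesh involute tooth geometry (27T wheel at module 4.116)
pitch radius r_p = m·N/2 = 4.116·27/2 = 55.566000
base radius r_b = r_p·cos α = 55.566000·cos 17.040° = 53.126675
roll angle φ = 14.538° = 0.25373597 rad
x = r_b·(cos φ + φ·sin φ) = 54.809446
y = r_b·(sin φ − φ·cos φ) = 0.287434

x=54.809446 y=0.287434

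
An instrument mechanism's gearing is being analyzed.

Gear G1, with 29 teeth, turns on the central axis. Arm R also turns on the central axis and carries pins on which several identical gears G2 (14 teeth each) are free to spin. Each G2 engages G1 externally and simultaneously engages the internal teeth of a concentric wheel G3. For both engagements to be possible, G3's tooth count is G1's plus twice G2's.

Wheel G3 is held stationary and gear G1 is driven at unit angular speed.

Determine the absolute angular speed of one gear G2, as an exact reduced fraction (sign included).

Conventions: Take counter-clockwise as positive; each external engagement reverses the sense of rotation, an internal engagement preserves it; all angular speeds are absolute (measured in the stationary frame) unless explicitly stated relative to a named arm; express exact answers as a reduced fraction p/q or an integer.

-29/28

planetary set (29T centre, 14T on arm, 57T internal) — Willis relation
ring teeth: 29 + 2·14 = 57
29(ω_sun−ω_arm) = −57(ω_ring−ω_arm),  ω_ring = 0, ω_sun = 1
29(1−ω_arm) = −57(0−ω_arm)  ⇒  86·ω_arm = 29  ⇒  ω_arm = 29/86
sun–planet mesh: 29·(1−29/86) = −14·(ω_p−ω_arm)  ⇒  ω_p−ω_arm = -1653/1204
ω_p = 29/86 − 1653/1204 = -29/28
exact speed ratio = -29/28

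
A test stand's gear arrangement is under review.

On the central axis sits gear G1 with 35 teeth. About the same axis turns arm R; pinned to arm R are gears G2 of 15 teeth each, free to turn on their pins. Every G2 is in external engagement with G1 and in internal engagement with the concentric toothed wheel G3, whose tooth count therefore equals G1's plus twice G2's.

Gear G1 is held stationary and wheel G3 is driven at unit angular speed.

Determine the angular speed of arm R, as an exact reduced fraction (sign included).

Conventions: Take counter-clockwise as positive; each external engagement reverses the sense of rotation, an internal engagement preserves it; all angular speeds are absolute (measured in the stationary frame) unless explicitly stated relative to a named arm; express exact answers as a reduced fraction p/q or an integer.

13/20

recognized (axles ride arm R): planetary set, 35/15/65 teeth
ring teeth: 35 + 2·15 = 65
35(ω_sun−ω_arm) = −65(ω_ring−ω_arm),  ω_sun = 0, ω_ring = 1
35(0−ω_arm) = −65(1−ω_arm)  ⇒  100·ω_arm = 65  ⇒  ω_arm = 13/20
exact speed ratio = 13/20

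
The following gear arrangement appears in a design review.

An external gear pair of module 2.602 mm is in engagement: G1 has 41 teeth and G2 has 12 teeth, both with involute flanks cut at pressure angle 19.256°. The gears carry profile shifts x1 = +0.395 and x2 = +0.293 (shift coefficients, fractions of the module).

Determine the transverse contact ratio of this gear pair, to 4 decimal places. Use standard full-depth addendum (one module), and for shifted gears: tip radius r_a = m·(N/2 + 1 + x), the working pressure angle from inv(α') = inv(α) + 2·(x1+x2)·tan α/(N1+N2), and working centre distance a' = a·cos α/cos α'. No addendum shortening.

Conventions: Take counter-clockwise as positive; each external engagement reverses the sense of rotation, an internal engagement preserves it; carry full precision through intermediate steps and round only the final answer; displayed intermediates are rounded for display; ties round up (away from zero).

1.4614

class = single-mesh tooth geometry [involute pair 41T × 12T, m = 2.602]
base radii: r_b1 = 50.356811, r_b2 = 14.738579
tip radii: r_a1 = 56.970790, r_a2 = 18.976386
inv(α') = inv(19.256°) + 2·(+0.395+0.293)·tan α/(41+12) = 0.02232201  ⇒  α' = 22.76615°
a' = a·cos α / cos α' = 68.9530·cos 19.256°/cos 22.76615° = 70.595336
action lengths: √(r_a1²−r_b1²) = 26.643246, √(r_a2²−r_b2²) = 11.953139
base pitch p_b = π·m·cos α = 7.717102
CR = (26.643246 + 11.953139 − 70.595336·sin 22.76615°)/7.717102 = 1.461435
contact ratio ≈ 1.4614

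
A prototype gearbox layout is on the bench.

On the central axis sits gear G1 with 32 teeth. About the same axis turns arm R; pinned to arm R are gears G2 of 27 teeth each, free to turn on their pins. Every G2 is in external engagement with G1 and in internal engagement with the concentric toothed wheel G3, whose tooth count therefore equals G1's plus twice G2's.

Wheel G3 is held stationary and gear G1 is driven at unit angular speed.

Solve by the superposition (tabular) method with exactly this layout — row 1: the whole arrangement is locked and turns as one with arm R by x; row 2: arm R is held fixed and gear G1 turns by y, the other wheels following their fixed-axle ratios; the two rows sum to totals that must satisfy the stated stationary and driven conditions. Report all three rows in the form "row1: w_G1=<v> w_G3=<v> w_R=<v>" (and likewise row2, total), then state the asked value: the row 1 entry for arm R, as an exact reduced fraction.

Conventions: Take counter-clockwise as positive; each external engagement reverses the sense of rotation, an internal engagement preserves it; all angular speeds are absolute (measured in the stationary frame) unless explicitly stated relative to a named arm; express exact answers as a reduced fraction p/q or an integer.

row1: w_G1=16/59 w_G3=16/59 w_R=16/59
row2: w_G1=43/59 w_G3=-16/59 w_R=0
total: w_G1=1 w_G3=0 w_R=16/59
asked value: 16/59

planetary set (32T centre, 27T on arm, 86T internal) — Willis relation
row 1 — lock + rotate with arm: ω_sun = ω_ring = ω_arm = x
row 2: sun turns y, ring = −(32/86)·y, arm 0
boundary: total ω_ring = x − (32/86)·y = 0 and total ω_sun = x + y = 1  ⇒  y = 43/59, x = 16/59
row 2 ring = −(32/86)·43/59 = -16/59
totals (row 1 + row 2): sun 16/59 + 43/59 = 1, ring 16/59 + (-16/59) = 0, arm 16/59 + 0 = 16/59
asked cell (row1, arm) = 16/59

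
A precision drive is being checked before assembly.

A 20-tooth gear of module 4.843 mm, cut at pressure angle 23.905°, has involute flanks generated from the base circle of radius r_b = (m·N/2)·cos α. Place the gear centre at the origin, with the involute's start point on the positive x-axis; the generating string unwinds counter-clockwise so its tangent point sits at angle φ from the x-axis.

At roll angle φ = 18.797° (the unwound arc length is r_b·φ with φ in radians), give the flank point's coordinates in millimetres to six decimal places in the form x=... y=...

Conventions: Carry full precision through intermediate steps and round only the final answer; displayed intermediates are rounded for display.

x=46.594561 y=0.515537

single-mesh involute tooth geometry (20T wheel at module 4.843)
pitch radius r_p = m·N/2 = 4.843·20/2 = 48.430000
base radius r_b = r_p·cos α = 48.430000·cos 23.905° = 44.275607
roll angle φ = 18.797° = 0.32806954 rad
x = r_b·(cos φ + φ·sin φ) = 46.594561
y = r_b·(sin φ − φ·cos φ) = 0.515537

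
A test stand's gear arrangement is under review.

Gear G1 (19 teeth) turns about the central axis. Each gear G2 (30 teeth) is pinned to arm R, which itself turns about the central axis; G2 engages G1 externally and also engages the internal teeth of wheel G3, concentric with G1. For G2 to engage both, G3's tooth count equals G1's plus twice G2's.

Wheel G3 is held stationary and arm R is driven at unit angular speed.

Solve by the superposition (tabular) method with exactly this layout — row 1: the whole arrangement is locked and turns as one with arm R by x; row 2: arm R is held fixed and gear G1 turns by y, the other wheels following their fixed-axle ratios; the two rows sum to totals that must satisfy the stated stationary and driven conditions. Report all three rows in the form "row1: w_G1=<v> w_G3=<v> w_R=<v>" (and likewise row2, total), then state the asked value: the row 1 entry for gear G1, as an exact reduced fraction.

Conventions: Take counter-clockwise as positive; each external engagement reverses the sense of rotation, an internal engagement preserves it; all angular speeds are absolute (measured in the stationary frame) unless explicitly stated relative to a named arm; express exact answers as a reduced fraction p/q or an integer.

recognized (axles ride arm R): planetary set, 19/30/79 teeth
row 1: whole set turns with the arm by x
row 2 (arm held, sun turns y): ω_ring = −(19/79)·y, ω_arm = 0
boundary: total ω_ring = x − (19/79)·y = 0 and total ω_arm = x = 1  ⇒  y = 79/19, x = 1
row 2 ring = −(19/79)·79/19 = -1
totals (row 1 + row 2): sun 1 + 79/19 = 98/19, ring 1 + (-1) = 0, arm 1 + 0 = 1
asked cell (row1, sun) = 1

row1: w_G1=1 w_G3=1 w_R=1
row2: w_G1=79/19 w_G3=-1 w_R=0
total: w_G1=98/19 w_G3=0 w_R=1
asked value: 1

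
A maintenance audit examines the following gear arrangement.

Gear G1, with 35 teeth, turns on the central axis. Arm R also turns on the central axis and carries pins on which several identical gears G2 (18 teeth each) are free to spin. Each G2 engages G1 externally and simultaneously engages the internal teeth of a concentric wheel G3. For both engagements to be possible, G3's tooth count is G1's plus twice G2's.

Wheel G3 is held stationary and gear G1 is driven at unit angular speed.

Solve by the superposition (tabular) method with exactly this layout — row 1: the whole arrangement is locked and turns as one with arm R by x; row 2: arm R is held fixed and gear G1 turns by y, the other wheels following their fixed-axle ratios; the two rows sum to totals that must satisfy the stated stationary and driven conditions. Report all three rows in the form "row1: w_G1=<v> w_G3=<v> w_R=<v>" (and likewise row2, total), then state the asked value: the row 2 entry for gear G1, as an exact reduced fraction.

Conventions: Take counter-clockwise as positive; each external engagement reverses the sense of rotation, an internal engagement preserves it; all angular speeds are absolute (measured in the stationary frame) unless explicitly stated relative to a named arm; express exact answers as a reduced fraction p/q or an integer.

class = planetary set [G3 = 35+2·18 = 71; Willis about the carrier]
superposition row 1 [locked train]: every member turns x
superposition row 2 [arm held]: sun y, ring −(35/71)·y, arm 0
boundary: total ω_ring = x − (35/71)·y = 0 and total ω_sun = x + y = 1  ⇒  y = 71/106, x = 35/106
row 2 ring = −(35/71)·71/106 = -35/106
totals (row 1 + row 2): sun 35/106 + 71/106 = 1, ring 35/106 + (-35/106) = 0, arm 35/106 + 0 = 35/106
asked cell (row2, sun) = 71/106

row1: w_G1=35/106 w_G3=35/106 w_R=35/106
row2: w_G1=71/106 w_G3=-35/106 w_R=0
total: w_G1=1 w_G3=0 w_R=35/106
asked value: 71/106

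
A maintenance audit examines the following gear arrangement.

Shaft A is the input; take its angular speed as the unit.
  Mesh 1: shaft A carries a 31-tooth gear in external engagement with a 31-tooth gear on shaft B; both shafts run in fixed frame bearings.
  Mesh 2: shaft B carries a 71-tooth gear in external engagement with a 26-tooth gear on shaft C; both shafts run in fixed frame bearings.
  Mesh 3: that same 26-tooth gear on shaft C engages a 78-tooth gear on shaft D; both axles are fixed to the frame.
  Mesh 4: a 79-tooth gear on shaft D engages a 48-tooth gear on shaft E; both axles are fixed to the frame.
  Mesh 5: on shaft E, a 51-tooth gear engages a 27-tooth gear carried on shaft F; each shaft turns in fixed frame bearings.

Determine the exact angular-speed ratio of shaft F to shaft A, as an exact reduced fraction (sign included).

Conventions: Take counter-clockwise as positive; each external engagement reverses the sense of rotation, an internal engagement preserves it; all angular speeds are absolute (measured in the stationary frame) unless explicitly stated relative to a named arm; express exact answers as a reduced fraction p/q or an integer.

-95353/33696

class = fixed-axis compound train [5 meshes; 5 ratios multiply, 5 sense flips]
mesh 1 [31T→31T]: running ratio 1, sense −
mesh 2 [71T→26T]: running ratio 71/26, sense +
mesh 3 [26T→78T]: running ratio 71/78, sense −
mesh 4 [79T→48T]: running ratio 5609/3744, sense +
mesh 5 [51T→27T]: running ratio 95353/33696, sense −
ω_out/ω_in = -95353/33696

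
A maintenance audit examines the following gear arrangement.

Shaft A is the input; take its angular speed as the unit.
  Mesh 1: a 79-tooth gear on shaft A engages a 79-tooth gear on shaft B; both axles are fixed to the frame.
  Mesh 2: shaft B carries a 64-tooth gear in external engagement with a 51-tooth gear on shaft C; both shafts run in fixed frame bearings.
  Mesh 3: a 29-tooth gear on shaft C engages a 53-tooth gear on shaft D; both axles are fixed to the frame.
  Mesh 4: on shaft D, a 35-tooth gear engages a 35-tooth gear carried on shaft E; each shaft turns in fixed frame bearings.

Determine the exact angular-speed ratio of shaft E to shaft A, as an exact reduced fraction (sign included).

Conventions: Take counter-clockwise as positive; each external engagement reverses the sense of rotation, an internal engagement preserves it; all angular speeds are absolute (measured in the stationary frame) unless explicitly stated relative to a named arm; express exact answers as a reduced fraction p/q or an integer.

class = fixed-axis compound train [4 meshes; 4 ratios multiply, 4 sense flips]
mesh 1 [79T→79T]: running ratio 1, sense −
mesh 2 [64T→51T]: running ratio 64/51, sense +
mesh 3 [29T→53T]: running ratio 1856/2703, sense −
mesh 4 [35T→35T]: running ratio 1856/2703, sense +
ω_out/ω_in = 1856/2703

1856/2703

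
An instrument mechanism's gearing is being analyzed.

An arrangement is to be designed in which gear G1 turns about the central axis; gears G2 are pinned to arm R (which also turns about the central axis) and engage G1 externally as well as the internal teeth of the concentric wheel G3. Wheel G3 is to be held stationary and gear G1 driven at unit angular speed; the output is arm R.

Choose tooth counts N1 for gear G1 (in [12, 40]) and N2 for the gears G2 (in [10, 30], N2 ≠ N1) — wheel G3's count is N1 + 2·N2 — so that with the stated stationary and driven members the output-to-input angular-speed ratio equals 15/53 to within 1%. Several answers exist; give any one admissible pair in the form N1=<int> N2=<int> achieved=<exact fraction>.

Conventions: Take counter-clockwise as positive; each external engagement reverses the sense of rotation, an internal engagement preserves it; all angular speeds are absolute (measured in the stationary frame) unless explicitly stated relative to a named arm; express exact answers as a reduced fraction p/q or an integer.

topology: planetary set — design target 15/53, arm = carrier (Willis)
Willis with ω_ring = 0: ω_arm/ω_sun = N1/(N1+N3); set equal to 15/53  ⇒  N3/N1 = 1/(15/53) − 1 = 38/15
N3 = N1 + 2·N2  ⇒  N2/N1 = (N3/N1 − 1)/2 = (38/15 − 1)/2 = 23/30
smallest multiple with N1 ≥ 12 and N2 ≥ 10: k = 1  ⇒  N1 = 1·30 = 30, N2 = 1·23 = 23 (N1 ≤ 40, N2 ≤ 30, N2 ≠ N1 ✓), N3 = 30 + 2·23 = 76
check: N1/(N1+N3) with N1 = 30, N3 = 76 gives 15/53; |achieved − target| = 0 ≤ 3/1060 ✓

N1=30 N2=23 achieved=15/53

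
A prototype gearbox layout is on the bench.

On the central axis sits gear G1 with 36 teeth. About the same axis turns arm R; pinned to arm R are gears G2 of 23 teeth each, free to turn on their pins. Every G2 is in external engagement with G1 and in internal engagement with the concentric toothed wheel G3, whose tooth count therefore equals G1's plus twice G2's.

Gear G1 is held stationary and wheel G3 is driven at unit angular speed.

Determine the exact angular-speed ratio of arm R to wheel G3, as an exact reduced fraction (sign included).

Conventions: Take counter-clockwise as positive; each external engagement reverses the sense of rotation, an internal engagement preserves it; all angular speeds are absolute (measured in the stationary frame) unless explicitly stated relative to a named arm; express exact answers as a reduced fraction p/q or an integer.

41/59

recognized (axles ride arm R): planetary set, 36/23/82 teeth
ring teeth: 36 + 2·23 = 82
36(ω_sun−ω_arm) = −82(ω_ring−ω_arm),  ω_sun = 0, ω_ring = 1
36(0−ω_arm) = −82(1−ω_arm)  ⇒  118·ω_arm = 82  ⇒  ω_arm = 41/59
ω_out/ω_in = 41/59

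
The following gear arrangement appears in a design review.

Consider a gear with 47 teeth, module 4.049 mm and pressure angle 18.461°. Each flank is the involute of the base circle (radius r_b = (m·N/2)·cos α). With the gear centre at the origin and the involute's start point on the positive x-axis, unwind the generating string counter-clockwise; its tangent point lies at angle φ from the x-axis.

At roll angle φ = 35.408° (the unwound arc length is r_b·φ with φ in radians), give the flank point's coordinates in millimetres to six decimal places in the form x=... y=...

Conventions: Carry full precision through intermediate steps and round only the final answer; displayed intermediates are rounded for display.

x=105.878531 y=6.832954

class = single-mesh tooth geometry [base-circle involute, m = 4.049, 47T]
pitch radius r_p = m·N/2 = 4.049·47/2 = 95.151500
base radius r_b = r_p·cos α = 95.151500·cos 18.461° = 90.254948
roll angle φ = 35.408° = 0.61798618 rad
x = r_b·(cos φ + φ·sin φ) = 105.878531
y = r_b·(sin φ − φ·cos φ) = 6.832954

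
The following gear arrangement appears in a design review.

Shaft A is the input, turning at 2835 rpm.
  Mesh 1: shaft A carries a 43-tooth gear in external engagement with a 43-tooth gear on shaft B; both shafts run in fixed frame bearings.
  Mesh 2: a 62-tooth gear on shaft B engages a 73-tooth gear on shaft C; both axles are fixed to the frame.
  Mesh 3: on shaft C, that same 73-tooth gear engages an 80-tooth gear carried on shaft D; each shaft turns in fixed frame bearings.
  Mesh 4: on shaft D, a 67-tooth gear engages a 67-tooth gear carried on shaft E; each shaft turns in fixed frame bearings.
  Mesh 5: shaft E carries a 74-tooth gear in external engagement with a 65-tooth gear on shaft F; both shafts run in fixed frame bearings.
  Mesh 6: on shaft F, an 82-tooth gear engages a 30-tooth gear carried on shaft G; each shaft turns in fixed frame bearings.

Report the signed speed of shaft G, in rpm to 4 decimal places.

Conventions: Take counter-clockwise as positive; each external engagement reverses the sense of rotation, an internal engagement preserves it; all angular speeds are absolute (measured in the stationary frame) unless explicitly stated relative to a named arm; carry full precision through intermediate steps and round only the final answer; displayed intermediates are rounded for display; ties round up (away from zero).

6-mesh fixed-axis compound train (all bearings frame-fixed)
mesh 1 [43T→43T]: ω = 2835.0000×43/43 = 2835.0000 rpm, sense flips to −
mesh 2 [62T→73T]: ω = 2835.0000×62/73 = 2407.8082 rpm, sense flips to +
mesh 3 [73T→80T]: ω = 2407.8082×73/80 = 2197.1250 rpm, sense flips to −
mesh 4 [67T→67T]: ω = 2197.1250×67/67 = 2197.1250 rpm, sense flips to +
mesh 5 [74T→65T]: ω = 2197.1250×74/65 = 2501.3423 rpm, sense flips to −
mesh 6 [82T→30T]: ω = 2501.3423×82/30 = 6837.0023 rpm, sense flips to +
signed output speed = +6837.0023 rpm

+6837.0023 rpm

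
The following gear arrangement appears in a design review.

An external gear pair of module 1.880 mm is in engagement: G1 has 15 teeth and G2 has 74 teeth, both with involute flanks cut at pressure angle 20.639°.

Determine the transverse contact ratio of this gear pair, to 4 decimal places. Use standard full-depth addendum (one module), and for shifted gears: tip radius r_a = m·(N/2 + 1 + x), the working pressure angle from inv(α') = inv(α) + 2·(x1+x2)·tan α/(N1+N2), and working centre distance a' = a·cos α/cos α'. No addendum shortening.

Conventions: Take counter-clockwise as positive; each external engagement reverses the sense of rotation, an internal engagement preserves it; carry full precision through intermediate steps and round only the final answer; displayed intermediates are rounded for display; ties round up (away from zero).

topology: single-mesh involute geometry — m = 1.880, 15T/74T pair
base radii: r_b1 = 13.195060, r_b2 = 65.095627
tip radii: r_a1 = 15.980000, r_a2 = 71.440000
no profile shift: α' = α, a' = a
action lengths: √(r_a1²−r_b1²) = 9.013923, √(r_a2²−r_b2²) = 29.431835
base pitch p_b = π·m·cos α = 5.527134
CR = (9.013923 + 29.431835 − 83.660000·sin 20.63900°)/5.527134 = 1.620621
contact ratio ≈ 1.6206

1.6206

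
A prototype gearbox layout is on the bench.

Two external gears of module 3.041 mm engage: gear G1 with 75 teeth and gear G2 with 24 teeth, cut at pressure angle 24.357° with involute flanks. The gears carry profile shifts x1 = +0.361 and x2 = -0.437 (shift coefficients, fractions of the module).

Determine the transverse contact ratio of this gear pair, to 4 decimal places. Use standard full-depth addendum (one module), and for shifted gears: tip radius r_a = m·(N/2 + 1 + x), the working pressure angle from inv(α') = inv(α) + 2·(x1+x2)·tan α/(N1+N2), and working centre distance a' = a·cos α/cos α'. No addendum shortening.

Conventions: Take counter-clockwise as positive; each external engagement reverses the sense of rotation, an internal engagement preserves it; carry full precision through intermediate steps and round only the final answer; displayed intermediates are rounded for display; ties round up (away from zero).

1.5670

topology: single-mesh involute geometry — m = 3.041, 75T/24T pair
base radii: r_b1 = 103.887414, r_b2 = 33.243972
tip radii: r_a1 = 118.176301, r_a2 = 38.204083
inv(α') = inv(24.357°) + 2·(+0.361-0.437)·tan α/(75+24) = 0.02691058  ⇒  α' = 24.16091°
a' = a·cos α / cos α' = 150.5295·cos 24.357°/cos 24.16091° = 150.297508
action lengths: √(r_a1²−r_b1²) = 56.329773, √(r_a2²−r_b2²) = 18.825256
base pitch p_b = π·m·cos α = 8.703252
CR = (56.329773 + 18.825256 − 150.297508·sin 24.16091°)/8.703252 = 1.567020
contact ratio ≈ 1.5670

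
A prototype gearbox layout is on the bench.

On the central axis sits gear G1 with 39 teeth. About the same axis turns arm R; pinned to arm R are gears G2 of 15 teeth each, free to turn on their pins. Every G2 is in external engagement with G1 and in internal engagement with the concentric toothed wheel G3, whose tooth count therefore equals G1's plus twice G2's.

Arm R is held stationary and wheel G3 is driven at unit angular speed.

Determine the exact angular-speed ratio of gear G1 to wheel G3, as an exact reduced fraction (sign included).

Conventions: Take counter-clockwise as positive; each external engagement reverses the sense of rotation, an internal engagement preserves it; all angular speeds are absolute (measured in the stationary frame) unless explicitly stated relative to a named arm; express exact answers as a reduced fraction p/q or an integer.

-23/13

class = planetary set [G3 = 39+2·15 = 69; Willis about the carrier]
ring teeth: 39 + 2·15 = 69
39(ω_sun−ω_arm) = −69(ω_ring−ω_arm),  ω_arm = 0, ω_ring = 1
ω_sun = 0 − (69/39)(1−0) = -23/13
ω_out/ω_in = -23/13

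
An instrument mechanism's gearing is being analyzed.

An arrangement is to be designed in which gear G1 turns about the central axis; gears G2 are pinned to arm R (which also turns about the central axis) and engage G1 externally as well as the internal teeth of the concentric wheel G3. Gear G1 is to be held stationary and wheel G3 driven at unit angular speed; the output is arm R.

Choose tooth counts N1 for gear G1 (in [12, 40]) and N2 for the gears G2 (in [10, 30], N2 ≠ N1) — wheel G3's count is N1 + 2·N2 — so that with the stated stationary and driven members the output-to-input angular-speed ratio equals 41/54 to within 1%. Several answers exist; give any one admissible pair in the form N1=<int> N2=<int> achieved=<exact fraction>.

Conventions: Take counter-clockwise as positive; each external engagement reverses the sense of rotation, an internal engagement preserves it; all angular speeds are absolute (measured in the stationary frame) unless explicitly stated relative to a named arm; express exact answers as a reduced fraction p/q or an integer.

N1=13 N2=14 achieved=41/54

topology: planetary set — design target 41/54, arm = carrier (Willis)
Willis with ω_sun = 0: ω_arm/ω_ring = N3/(N1+N3); set equal to 41/54  ⇒  N3/N1 = (41/54)/(1 − 41/54) = 41/13
N3 = N1 + 2·N2  ⇒  N2/N1 = (N3/N1 − 1)/2 = (41/13 − 1)/2 = 14/13
smallest multiple with N1 ≥ 12 and N2 ≥ 10: k = 1  ⇒  N1 = 1·13 = 13, N2 = 1·14 = 14 (N1 ≤ 40, N2 ≤ 30, N2 ≠ N1 ✓), N3 = 13 + 2·14 = 41
check: N3/(N1+N3) with N1 = 13, N3 = 41 gives 41/54; |achieved − target| = 0 ≤ 41/5400 ✓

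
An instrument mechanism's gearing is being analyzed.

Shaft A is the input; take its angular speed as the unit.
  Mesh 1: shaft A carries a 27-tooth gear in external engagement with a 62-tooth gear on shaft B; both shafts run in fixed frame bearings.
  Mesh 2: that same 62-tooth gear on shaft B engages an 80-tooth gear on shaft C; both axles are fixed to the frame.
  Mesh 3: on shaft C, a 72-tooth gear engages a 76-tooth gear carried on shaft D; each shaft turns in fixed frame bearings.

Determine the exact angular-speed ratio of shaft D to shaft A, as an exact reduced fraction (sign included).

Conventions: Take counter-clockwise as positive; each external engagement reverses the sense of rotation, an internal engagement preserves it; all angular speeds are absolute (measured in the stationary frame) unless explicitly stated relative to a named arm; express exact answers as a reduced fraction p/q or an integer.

-243/760

class = fixed-axis compound train [3 meshes; 3 ratios multiply, 3 sense flips]
mesh 1 [27T→62T]: running ratio 27/62, sense −
mesh 2 [62T→80T]: running ratio 27/80, sense +
mesh 3 [72T→76T]: running ratio 243/760, sense −
ω_out/ω_in = -243/760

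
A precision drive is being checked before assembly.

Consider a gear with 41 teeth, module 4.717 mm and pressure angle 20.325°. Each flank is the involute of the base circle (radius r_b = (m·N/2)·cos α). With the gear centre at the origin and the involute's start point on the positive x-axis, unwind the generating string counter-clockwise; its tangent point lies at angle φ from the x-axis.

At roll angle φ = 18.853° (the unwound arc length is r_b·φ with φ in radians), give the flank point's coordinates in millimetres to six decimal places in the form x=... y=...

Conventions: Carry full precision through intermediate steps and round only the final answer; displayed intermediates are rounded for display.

x=95.454657 y=1.065231

single-mesh involute tooth geometry (41T wheel at module 4.717)
pitch radius r_p = m·N/2 = 4.717·41/2 = 96.698500
base radius r_b = r_p·cos α = 96.698500·cos 20.325° = 90.677806
roll angle φ = 18.853° = 0.32904692 rad
x = r_b·(cos φ + φ·sin φ) = 95.454657
y = r_b·(sin φ − φ·cos φ) = 1.065231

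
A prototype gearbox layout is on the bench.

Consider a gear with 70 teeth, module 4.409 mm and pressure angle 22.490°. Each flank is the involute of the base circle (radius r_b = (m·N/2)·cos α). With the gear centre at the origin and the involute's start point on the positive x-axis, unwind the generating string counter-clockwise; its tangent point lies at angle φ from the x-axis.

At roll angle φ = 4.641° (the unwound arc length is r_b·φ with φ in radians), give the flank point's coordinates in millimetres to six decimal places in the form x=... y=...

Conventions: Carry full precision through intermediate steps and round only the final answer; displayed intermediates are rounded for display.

x=143.045746 y=0.025242

topology: single-mesh involute geometry — m = 4.409, N = 70
pitch radius r_p = m·N/2 = 4.409·70/2 = 154.315000
base radius r_b = r_p·cos α = 154.315000·cos 22.490° = 142.578775
roll angle φ = 4.641° = 0.08100073 rad
x = r_b·(cos φ + φ·sin φ) = 143.045746
y = r_b·(sin φ − φ·cos φ) = 0.025242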